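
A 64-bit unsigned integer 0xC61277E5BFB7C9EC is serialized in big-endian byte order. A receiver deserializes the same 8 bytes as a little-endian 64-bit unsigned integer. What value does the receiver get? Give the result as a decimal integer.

Stored big-endian, the bytes at ascending addresses are C6 12 77 E5 BF B7 C9 EC.
Read back as little-endian, the first byte is least significant, giving 0xECC9B7BFE57712C6.
0xECC9B7BFE57712C6 = 17062370698086257350.

17062370698086257350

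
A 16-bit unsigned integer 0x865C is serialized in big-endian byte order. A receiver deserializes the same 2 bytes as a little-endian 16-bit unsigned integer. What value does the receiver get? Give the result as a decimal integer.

Stored big-endian, the bytes at ascending addresses are 86 5C.
Read back as little-endian, the first byte is least significant, giving 0x5C86.
0x5C86 = 23686.

23686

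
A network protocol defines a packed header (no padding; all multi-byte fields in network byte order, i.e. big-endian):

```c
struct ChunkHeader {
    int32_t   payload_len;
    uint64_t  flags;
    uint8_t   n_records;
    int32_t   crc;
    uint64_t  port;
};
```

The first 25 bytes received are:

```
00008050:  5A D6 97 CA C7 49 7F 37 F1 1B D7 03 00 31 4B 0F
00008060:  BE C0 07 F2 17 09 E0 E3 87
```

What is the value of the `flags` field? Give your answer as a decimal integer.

14360148765092599555

`flags` follows `payload_len` (4 bytes), so it starts at byte offset 4 and occupies 8 bytes.
Bytes at offsets 4..11: C7 49 7F 37 F1 1B D7 03.
Big-endian stores the most-significant byte at the lowest address.
The bytes are already most-significant first: 0xC7497F37F11BD703.
0xC7497F37F11BD703 = 14360148765092599555.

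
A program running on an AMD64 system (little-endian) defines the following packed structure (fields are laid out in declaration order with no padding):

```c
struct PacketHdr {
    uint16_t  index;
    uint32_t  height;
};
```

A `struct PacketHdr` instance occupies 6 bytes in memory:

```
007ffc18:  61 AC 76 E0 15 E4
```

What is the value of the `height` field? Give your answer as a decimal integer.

3826638966

`height` follows `index` (2 bytes), so it starts at byte offset 2 and occupies 4 bytes.
Bytes at offsets 2..5: 76 E0 15 E4.
In little-endian order the low byte comes first in memory.
Reassemble most-significant byte first: E4 15 E0 76 → 0xE415E076.
0xE415E076 = 3826638966.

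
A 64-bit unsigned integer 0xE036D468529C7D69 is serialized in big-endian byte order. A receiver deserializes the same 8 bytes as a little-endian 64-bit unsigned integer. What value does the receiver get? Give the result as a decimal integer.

Stored big-endian, the bytes at ascending addresses are E0 36 D4 68 52 9C 7D 69.
Read back as little-endian, the first byte is least significant, giving 0x697D9C5268D436E0.
0x697D9C5268D436E0 = 7601403623831254752.

7601403623831254752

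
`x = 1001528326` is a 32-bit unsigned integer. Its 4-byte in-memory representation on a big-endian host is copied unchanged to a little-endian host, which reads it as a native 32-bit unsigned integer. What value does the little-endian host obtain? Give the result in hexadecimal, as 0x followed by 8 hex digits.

1001528326 in 32-bit hexadecimal is 0x3BB21C06.
Stored big-endian, the bytes at ascending addresses are 3B B2 1C 06.
Read back as little-endian, the first byte is least significant, giving 0x061CB23B.

0x061CB23B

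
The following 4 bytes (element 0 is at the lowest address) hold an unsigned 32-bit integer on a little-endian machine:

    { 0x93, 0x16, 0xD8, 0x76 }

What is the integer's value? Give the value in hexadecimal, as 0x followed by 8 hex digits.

In little-endian order the low byte comes first in memory.
Reassemble most-significant byte first: 76 D8 16 93 → 0x76D81693.

0x76D81693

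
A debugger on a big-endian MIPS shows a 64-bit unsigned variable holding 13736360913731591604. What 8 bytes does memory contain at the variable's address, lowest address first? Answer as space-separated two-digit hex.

BE A1 5B 79 01 88 1D B4

13736360913731591604 in hexadecimal, padded to 64 bits, is 0xBEA15B7901881DB4.
Split into bytes (most-significant first): BE A1 5B 79 01 88 1D B4.
Big-endian stores the most-significant byte at the lowest address.
So the memory order matches the most-significant-first order: BE A1 5B 79 01 88 1D B4.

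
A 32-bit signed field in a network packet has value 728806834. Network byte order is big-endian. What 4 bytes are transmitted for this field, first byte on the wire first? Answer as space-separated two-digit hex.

2B 70 B5 B2

728806834 in hexadecimal, padded to 32 bits, is 0x2B70B5B2.
Split into bytes (most-significant first): 2B 70 B5 B2.
Big-endian stores the most-significant byte at the lowest address.
So the memory order matches the most-significant-first order: 2B 70 B5 B2.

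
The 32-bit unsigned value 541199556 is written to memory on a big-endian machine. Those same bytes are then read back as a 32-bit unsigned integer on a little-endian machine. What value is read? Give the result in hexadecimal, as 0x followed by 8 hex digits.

541199556 in 32-bit hexadecimal is 0x20420CC4.
Stored big-endian, the bytes at ascending addresses are 20 42 0C C4.
Read back as little-endian, the first byte is least significant, giving 0xC40C4220.

0xC40C4220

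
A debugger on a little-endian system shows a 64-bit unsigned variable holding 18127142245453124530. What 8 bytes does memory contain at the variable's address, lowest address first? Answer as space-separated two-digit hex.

B2 D3 35 9D D4 8B 90 FB

18127142245453124530 in hexadecimal, padded to 64 bits, is 0xFB908BD49D35D3B2.
Split into bytes (most-significant first): FB 90 8B D4 9D 35 D3 B2.
Little-endian stores the least-significant byte at the lowest address.
So at ascending addresses the bytes are B2 D3 35 9D D4 8B 90 FB.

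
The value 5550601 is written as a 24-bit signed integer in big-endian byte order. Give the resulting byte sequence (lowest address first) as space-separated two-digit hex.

54 B2 09

5550601 in hexadecimal, padded to 24 bits, is 0x54B209.
Split into bytes (most-significant first): 54 B2 09.
Big-endian: lowest address holds the most-significant byte.
So the memory order matches the most-significant-first order: 54 B2 09.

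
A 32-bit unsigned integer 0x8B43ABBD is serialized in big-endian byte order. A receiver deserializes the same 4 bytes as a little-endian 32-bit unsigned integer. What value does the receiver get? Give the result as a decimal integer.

3182117771

Stored big-endian, the bytes at ascending addresses are 8B 43 AB BD.
Read back as little-endian, the first byte is least significant, giving 0xBDAB438B.
0xBDAB438B = 3182117771.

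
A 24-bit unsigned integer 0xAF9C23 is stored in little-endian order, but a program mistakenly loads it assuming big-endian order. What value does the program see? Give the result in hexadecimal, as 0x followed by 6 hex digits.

Stored little-endian, the bytes at ascending addresses are 23 9C AF.
Read back as big-endian, the last byte is least significant, giving 0x239CAF.

0x239CAF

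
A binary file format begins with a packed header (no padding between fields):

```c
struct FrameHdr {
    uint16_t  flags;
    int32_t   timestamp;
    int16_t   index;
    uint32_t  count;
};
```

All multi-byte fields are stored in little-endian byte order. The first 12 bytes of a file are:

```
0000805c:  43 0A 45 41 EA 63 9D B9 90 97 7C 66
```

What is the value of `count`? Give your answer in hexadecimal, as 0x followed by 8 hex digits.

`count` follows `flags` (2 B), `timestamp` (4 B), `index` (2 B), so it starts at offset 2 + 4 + 2 = 8 and occupies 4 bytes.
Bytes at offsets 8..11: 90 97 7C 66.
Little-endian stores the least-significant byte at the lowest address.
Reassemble most-significant byte first: 66 7C 97 90 → 0x667C9790.

0x667C9790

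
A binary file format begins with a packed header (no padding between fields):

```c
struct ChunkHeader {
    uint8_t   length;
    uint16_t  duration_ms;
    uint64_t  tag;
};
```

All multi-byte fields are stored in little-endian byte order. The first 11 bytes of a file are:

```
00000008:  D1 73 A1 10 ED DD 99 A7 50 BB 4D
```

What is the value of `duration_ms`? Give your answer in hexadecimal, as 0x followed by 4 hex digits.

`duration_ms` follows `length` (1 byte), so it starts at byte offset 1 and occupies 2 bytes.
Bytes at offsets 1..2: 73 A1.
Little-endian: lowest address holds the least-significant byte.
Reassemble most-significant byte first: A1 73 → 0xA173.

0xA173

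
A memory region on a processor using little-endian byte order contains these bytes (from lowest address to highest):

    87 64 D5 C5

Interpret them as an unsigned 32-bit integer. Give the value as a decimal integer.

3319096455

Little-endian: lowest address holds the least-significant byte.
Reassemble most-significant byte first: C5 D5 64 87 → 0xC5D56487.
0xC5D56487 = 3319096455.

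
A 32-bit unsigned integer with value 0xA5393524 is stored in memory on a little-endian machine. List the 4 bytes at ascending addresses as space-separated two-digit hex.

24 35 39 A5

Split into bytes (most-significant first): A5 39 35 24.
In little-endian order the low byte comes first in memory.
So at ascending addresses the bytes are 24 35 39 A5.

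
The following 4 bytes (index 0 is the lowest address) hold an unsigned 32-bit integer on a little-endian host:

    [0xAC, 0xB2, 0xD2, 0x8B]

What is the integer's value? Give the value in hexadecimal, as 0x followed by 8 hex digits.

0x8BD2B2AC

Little-endian stores the least-significant byte at the lowest address.
Reassemble most-significant byte first: 8B D2 B2 AC → 0x8BD2B2AC.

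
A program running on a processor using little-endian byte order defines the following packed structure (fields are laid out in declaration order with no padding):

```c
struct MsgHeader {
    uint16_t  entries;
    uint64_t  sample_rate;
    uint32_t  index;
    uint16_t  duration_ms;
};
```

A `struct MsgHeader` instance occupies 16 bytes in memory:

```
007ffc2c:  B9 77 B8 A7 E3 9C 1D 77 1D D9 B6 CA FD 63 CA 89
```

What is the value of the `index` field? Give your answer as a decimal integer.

`index` follows `entries` (2 B), `sample_rate` (8 B), so it starts at offset 2 + 8 = 10 and occupies 4 bytes.
Bytes at offsets 10..13: B6 CA FD 63.
Little-endian: lowest address holds the least-significant byte.
Reassemble most-significant byte first: 63 FD CA B6 → 0x63FDCAB6.
0x63FDCAB6 = 1677576886.

1677576886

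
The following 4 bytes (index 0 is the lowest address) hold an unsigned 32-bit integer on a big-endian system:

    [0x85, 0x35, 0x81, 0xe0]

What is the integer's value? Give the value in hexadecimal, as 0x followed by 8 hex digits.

0x853581E0

In big-endian order the high byte comes first in memory.
The bytes are already most-significant first: 0x853581E0.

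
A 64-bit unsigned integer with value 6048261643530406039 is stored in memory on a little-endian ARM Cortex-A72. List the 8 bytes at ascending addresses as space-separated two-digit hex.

6048261643530406039 in hexadecimal, padded to 64 bits, is 0x53EFBDEB73400897.
Split into bytes (most-significant first): 53 EF BD EB 73 40 08 97.
Little-endian stores the least-significant byte at the lowest address.
So at ascending addresses the bytes are 97 08 40 73 EB BD EF 53.

97 08 40 73 EB BD EF 53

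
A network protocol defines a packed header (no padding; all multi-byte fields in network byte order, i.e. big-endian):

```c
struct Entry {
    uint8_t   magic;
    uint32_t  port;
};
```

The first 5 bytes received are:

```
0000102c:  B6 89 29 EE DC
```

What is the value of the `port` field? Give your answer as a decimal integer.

2301226716

`port` follows `magic` (1 byte), so it starts at byte offset 1 and occupies 4 bytes.
Bytes at offsets 1..4: 89 29 EE DC.
In big-endian order the high byte comes first in memory.
The bytes are already most-significant first: 0x8929EEDC.
0x8929EEDC = 2301226716.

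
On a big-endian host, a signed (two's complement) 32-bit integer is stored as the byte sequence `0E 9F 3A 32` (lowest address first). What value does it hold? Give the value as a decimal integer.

245316146

In big-endian order the high byte comes first in memory.
The bytes are already most-significant first: 0x0E9F3A32.
0x0E9F3A32 = 245316146.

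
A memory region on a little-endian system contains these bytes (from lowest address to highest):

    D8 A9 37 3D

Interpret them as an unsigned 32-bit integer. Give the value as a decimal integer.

Little-endian: lowest address holds the least-significant byte.
Reassemble most-significant byte first: 3D 37 A9 D8 → 0x3D37A9D8.
0x3D37A9D8 = 1027058136.

1027058136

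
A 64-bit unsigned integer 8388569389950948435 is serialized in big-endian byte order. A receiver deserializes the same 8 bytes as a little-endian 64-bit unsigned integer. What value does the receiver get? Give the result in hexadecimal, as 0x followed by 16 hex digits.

0x53D4BD656A2F6A74

8388569389950948435 in 64-bit hexadecimal is 0x746A2F6A65BDD453.
Stored big-endian, the bytes at ascending addresses are 74 6A 2F 6A 65 BD D4 53.
Read back as little-endian, the first byte is least significant, giving 0x53D4BD656A2F6A74.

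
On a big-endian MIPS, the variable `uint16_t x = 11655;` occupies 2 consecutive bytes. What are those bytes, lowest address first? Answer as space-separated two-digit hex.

2D 87

11655 in hexadecimal, padded to 16 bits, is 0x2D87.
Split into bytes (most-significant first): 2D 87.
Big-endian stores the most-significant byte at the lowest address.
So the memory order matches the most-significant-first order: 2D 87.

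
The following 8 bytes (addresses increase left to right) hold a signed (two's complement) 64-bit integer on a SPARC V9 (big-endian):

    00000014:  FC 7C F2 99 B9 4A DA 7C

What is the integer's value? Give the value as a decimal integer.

-253060736986981764

Big-endian: lowest address holds the most-significant byte.
The bytes are already most-significant first: 0xFC7CF299B94ADA7C.
Top bit is set, so as a signed 64-bit value this is 0xFC7CF299B94ADA7C − 2^64 = -253060736986981764.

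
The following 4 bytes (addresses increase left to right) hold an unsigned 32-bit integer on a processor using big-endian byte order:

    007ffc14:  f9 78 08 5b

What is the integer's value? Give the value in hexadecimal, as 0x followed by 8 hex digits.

Big-endian stores the most-significant byte at the lowest address.
The bytes are already most-significant first: 0xF978085B.

0xF978085B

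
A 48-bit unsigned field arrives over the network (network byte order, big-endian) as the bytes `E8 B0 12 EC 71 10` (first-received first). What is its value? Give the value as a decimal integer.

255842929373456

In big-endian order the high byte comes first in memory.
The bytes are already most-significant first: 0xE8B012EC7110.
0xE8B012EC7110 = 255842929373456.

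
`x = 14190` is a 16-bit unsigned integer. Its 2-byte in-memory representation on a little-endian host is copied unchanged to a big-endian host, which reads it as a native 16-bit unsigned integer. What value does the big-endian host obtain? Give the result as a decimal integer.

28215

14190 in 16-bit hexadecimal is 0x376E.
Stored little-endian, the bytes at ascending addresses are 6E 37.
Read back as big-endian, the last byte is least significant, giving 0x6E37.
0x6E37 = 28215.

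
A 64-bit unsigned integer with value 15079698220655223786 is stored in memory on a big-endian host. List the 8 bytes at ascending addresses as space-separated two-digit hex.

15079698220655223786 in hexadecimal, padded to 64 bits, is 0xD145D9A2D23EA3EA.
Split into bytes (most-significant first): D1 45 D9 A2 D2 3E A3 EA.
In big-endian order the high byte comes first in memory.
So the memory order matches the most-significant-first order: D1 45 D9 A2 D2 3E A3 EA.

D1 45 D9 A2 D2 3E A3 EA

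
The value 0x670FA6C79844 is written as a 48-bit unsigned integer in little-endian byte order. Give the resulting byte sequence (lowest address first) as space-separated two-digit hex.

Split into bytes (most-significant first): 67 0F A6 C7 98 44.
In little-endian order the low byte comes first in memory.
So at ascending addresses the bytes are 44 98 C7 A6 0F 67.

44 98 C7 A6 0F 67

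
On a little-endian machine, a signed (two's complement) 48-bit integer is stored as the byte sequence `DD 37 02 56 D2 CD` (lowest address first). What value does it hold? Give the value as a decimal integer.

-55171706898467

Little-endian stores the least-significant byte at the lowest address.
Reassemble most-significant byte first: CD D2 56 02 37 DD → 0xCDD2560237DD.
Top bit is set, so as a signed 48-bit value this is 0xCDD2560237DD − 2^48 = -55171706898467.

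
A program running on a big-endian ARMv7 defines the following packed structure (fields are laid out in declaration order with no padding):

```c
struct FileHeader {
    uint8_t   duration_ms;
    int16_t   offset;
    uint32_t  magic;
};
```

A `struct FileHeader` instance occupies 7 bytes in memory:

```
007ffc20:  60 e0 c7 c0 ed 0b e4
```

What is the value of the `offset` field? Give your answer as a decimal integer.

`offset` follows `duration_ms` (1 byte), so it starts at byte offset 1 and occupies 2 bytes.
Bytes at offsets 1..2: E0 C7.
Big-endian stores the most-significant byte at the lowest address.
The bytes are already most-significant first: 0xE0C7.
Top bit is set, so as a signed 16-bit value this is 0xE0C7 − 2^16 = -7993.

-7993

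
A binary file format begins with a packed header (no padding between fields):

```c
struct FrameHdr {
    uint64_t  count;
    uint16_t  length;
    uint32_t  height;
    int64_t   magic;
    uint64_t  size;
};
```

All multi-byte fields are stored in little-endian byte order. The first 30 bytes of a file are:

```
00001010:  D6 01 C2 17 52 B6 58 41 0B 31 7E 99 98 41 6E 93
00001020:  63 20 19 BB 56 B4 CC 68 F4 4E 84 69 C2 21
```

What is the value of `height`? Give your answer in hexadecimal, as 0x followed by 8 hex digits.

0x4198997E

`height` follows `count` (8 B), `length` (2 B), so it starts at offset 8 + 2 = 10 and occupies 4 bytes.
Bytes at offsets 10..13: 7E 99 98 41.
In little-endian order the low byte comes first in memory.
Reassemble most-significant byte first: 41 98 99 7E → 0x4198997E.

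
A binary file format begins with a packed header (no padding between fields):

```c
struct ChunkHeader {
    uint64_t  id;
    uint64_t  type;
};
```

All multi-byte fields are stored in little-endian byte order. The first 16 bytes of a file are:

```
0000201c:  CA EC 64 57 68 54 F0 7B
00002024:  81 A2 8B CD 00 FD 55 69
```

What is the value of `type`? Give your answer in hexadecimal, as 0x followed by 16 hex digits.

0x6955FD00CD8BA281

`type` follows `id` (8 bytes), so it starts at byte offset 8 and occupies 8 bytes.
Bytes at offsets 8..15: 81 A2 8B CD 00 FD 55 69.
Little-endian stores the least-significant byte at the lowest address.
Reassemble most-significant byte first: 69 55 FD 00 CD 8B A2 81 → 0x6955FD00CD8BA281.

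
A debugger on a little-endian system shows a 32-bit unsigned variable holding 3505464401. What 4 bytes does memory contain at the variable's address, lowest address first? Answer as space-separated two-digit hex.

3505464401 in hexadecimal, padded to 32 bits, is 0xD0F12451.
Split into bytes (most-significant first): D0 F1 24 51.
In little-endian order the low byte comes first in memory.
So at ascending addresses the bytes are 51 24 F1 D0.

51 24 F1 D0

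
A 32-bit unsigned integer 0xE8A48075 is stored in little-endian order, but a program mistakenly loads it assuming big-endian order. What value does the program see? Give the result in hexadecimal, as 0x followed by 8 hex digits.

0x7580A4E8

Stored little-endian, the bytes at ascending addresses are 75 80 A4 E8.
Read back as big-endian, the last byte is least significant, giving 0x7580A4E8.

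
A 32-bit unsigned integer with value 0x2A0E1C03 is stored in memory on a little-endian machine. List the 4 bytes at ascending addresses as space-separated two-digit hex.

03 1C 0E 2A

Split into bytes (most-significant first): 2A 0E 1C 03.
In little-endian order the low byte comes first in memory.
So at ascending addresses the bytes are 03 1C 0E 2A.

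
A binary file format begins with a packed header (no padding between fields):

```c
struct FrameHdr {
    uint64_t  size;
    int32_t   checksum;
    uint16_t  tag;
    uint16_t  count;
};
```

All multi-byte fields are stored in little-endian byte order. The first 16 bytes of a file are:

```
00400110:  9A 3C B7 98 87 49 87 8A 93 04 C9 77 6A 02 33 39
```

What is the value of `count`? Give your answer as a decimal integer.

`count` follows `size` (8 B), `checksum` (4 B), `tag` (2 B), so it starts at offset 8 + 4 + 2 = 14 and occupies 2 bytes.
Bytes at offsets 14..15: 33 39.
In little-endian order the low byte comes first in memory.
Reassemble most-significant byte first: 39 33 → 0x3933.
0x3933 = 14643.

14643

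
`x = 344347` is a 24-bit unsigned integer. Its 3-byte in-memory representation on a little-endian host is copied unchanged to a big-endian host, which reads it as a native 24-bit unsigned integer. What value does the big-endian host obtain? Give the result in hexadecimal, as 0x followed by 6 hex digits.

344347 in 24-bit hexadecimal is 0x05411B.
Stored little-endian, the bytes at ascending addresses are 1B 41 05.
Read back as big-endian, the last byte is least significant, giving 0x1B4105.

0x1B4105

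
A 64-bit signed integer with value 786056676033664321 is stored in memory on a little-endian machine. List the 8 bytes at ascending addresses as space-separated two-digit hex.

41 95 4F D4 61 A2 E8 0A

786056676033664321 in hexadecimal, padded to 64 bits, is 0x0AE8A261D44F9541.
Split into bytes (most-significant first): 0A E8 A2 61 D4 4F 95 41.
Little-endian stores the least-significant byte at the lowest address.
So at ascending addresses the bytes are 41 95 4F D4 61 A2 E8 0A.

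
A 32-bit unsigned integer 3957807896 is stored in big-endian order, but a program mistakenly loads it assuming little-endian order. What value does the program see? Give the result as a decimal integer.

3957807896 in 32-bit hexadecimal is 0xEBE75B18.
Stored big-endian, the bytes at ascending addresses are EB E7 5B 18.
Read back as little-endian, the first byte is least significant, giving 0x185BE7EB.
0x185BE7EB = 408676331.

408676331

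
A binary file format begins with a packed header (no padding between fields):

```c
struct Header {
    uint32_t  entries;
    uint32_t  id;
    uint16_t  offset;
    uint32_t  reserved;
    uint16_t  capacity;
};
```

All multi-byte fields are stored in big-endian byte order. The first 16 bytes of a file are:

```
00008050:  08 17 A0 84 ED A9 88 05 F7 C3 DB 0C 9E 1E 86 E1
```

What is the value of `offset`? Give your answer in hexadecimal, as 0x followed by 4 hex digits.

0xF7C3

`offset` follows `entries` (4 B), `id` (4 B), so it starts at offset 4 + 4 = 8 and occupies 2 bytes.
Bytes at offsets 8..9: F7 C3.
Big-endian stores the most-significant byte at the lowest address.
The bytes are already most-significant first: 0xF7C3.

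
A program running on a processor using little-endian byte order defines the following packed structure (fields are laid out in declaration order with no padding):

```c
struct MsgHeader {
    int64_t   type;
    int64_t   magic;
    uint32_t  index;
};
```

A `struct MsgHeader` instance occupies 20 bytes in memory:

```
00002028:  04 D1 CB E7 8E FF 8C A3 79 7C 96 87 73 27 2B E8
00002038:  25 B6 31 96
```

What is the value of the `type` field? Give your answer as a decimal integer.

-6661668759548473084

`type` is the first field, at byte offset 0, occupying 8 bytes.
Bytes at offsets 0..7: 04 D1 CB E7 8E FF 8C A3.
In little-endian order the low byte comes first in memory.
Reassemble most-significant byte first: A3 8C FF 8E E7 CB D1 04 → 0xA38CFF8EE7CBD104.
Top bit is set, so as a signed 64-bit value this is 0xA38CFF8EE7CBD104 − 2^64 = -6661668759548473084.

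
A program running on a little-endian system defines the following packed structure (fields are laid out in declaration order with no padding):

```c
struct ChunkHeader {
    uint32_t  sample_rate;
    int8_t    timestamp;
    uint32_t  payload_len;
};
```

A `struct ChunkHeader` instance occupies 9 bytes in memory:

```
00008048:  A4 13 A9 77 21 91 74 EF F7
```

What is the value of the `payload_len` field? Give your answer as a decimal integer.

4159665297

`payload_len` follows `sample_rate` (4 B), `timestamp` (1 B), so it starts at offset 4 + 1 = 5 and occupies 4 bytes.
Bytes at offsets 5..8: 91 74 EF F7.
Little-endian: lowest address holds the least-significant byte.
Reassemble most-significant byte first: F7 EF 74 91 → 0xF7EF7491.
0xF7EF7491 = 4159665297.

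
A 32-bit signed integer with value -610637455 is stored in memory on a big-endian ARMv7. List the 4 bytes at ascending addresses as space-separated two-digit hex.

Two's complement of -610637455 in 32 bits: 610637455 = 0x2465968F; invert → 0xDB9A6970; add 1 → 0xDB9A6971.
Split into bytes (most-significant first): DB 9A 69 71.
Big-endian stores the most-significant byte at the lowest address.
So the memory order matches the most-significant-first order: DB 9A 69 71.

DB 9A 69 71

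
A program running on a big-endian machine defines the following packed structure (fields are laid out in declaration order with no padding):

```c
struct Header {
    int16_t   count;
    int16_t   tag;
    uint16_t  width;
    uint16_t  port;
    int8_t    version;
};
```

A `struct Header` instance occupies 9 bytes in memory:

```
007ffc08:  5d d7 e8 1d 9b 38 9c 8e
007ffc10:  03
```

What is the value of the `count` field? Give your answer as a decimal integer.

24023

`count` is the first field, at byte offset 0, occupying 2 bytes.
Bytes at offsets 0..1: 5D D7.
Big-endian: lowest address holds the most-significant byte.
The bytes are already most-significant first: 0x5DD7.
0x5DD7 = 24023.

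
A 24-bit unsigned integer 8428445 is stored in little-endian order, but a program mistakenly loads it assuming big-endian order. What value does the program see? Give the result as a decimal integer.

10328960

8428445 in 24-bit hexadecimal is 0x809B9D.
Stored little-endian, the bytes at ascending addresses are 9D 9B 80.
Read back as big-endian, the last byte is least significant, giving 0x9D9B80.
0x9D9B80 = 10328960.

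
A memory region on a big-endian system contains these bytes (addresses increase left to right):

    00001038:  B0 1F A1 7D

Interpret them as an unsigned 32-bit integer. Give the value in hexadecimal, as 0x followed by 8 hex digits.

Big-endian stores the most-significant byte at the lowest address.
The bytes are already most-significant first: 0xB01FA17D.

0xB01FA17D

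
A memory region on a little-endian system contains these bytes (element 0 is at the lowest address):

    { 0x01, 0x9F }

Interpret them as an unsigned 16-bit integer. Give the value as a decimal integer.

Little-endian stores the least-significant byte at the lowest address.
Reassemble most-significant byte first: 9F 01 → 0x9F01.
0x9F01 = 40705.

40705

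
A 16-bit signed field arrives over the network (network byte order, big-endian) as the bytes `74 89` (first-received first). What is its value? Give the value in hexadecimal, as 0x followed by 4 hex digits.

0x7489

Big-endian stores the most-significant byte at the lowest address.
The bytes are already most-significant first: 0x7489.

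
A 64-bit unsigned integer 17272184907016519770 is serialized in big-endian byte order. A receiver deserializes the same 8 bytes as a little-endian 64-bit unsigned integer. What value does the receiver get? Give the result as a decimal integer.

6503361919626294255

17272184907016519770 in 64-bit hexadecimal is 0xEFB320A93595405A.
Stored big-endian, the bytes at ascending addresses are EF B3 20 A9 35 95 40 5A.
Read back as little-endian, the first byte is least significant, giving 0x5A409535A920B3EF.
0x5A409535A920B3EF = 6503361919626294255.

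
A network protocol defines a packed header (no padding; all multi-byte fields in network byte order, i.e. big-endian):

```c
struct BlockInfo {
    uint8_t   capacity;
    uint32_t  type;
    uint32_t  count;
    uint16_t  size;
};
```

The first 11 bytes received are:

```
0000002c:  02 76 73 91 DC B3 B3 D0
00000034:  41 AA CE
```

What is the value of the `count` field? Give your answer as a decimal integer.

3014905921

`count` follows `capacity` (1 B), `type` (4 B), so it starts at offset 1 + 4 = 5 and occupies 4 bytes.
Bytes at offsets 5..8: B3 B3 D0 41.
Big-endian: lowest address holds the most-significant byte.
The bytes are already most-significant first: 0xB3B3D041.
0xB3B3D041 = 3014905921.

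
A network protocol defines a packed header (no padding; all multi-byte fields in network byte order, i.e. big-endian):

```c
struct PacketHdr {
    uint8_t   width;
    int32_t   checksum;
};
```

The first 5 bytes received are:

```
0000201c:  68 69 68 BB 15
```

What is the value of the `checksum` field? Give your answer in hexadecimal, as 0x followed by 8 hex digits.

`checksum` follows `width` (1 byte), so it starts at byte offset 1 and occupies 4 bytes.
Bytes at offsets 1..4: 69 68 BB 15.
In big-endian order the high byte comes first in memory.
The bytes are already most-significant first: 0x6968BB15.

0x6968BB15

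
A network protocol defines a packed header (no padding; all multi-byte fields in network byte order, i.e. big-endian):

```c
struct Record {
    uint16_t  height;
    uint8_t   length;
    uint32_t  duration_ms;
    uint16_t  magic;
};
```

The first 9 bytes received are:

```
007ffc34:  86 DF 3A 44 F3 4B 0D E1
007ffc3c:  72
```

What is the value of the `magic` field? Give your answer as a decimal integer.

57714

`magic` follows `height` (2 B), `length` (1 B), `duration_ms` (4 B), so it starts at offset 2 + 1 + 4 = 7 and occupies 2 bytes.
Bytes at offsets 7..8: E1 72.
Big-endian stores the most-significant byte at the lowest address.
The bytes are already most-significant first: 0xE172.
0xE172 = 57714.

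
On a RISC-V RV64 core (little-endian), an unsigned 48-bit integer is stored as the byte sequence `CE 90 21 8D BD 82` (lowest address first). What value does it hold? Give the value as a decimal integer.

143750628217038

Little-endian: lowest address holds the least-significant byte.
Reassemble most-significant byte first: 82 BD 8D 21 90 CE → 0x82BD8D2190CE.
0x82BD8D2190CE = 143750628217038.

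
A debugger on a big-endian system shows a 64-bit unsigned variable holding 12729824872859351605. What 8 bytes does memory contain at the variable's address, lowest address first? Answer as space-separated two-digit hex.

12729824872859351605 in hexadecimal, padded to 64 bits, is 0xB0A96C46BFB6BA35.
Split into bytes (most-significant first): B0 A9 6C 46 BF B6 BA 35.
In big-endian order the high byte comes first in memory.
So the memory order matches the most-significant-first order: B0 A9 6C 46 BF B6 BA 35.

B0 A9 6C 46 BF B6 BA 35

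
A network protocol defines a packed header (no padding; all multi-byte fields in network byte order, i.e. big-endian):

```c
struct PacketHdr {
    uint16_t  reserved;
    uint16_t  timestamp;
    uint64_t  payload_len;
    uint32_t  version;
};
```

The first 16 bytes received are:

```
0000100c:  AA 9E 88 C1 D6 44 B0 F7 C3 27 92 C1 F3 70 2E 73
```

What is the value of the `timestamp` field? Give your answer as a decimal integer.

35009

`timestamp` follows `reserved` (2 bytes), so it starts at byte offset 2 and occupies 2 bytes.
Bytes at offsets 2..3: 88 C1.
Big-endian: lowest address holds the most-significant byte.
The bytes are already most-significant first: 0x88C1.
0x88C1 = 35009.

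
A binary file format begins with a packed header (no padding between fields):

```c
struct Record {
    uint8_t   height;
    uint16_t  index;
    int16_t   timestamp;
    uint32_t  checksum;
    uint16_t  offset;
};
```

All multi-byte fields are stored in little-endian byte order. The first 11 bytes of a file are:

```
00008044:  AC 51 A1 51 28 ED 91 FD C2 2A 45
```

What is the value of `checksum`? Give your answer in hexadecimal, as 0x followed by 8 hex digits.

0xC2FD91ED

`checksum` follows `height` (1 B), `index` (2 B), `timestamp` (2 B), so it starts at offset 1 + 2 + 2 = 5 and occupies 4 bytes.
Bytes at offsets 5..8: ED 91 FD C2.
Little-endian: lowest address holds the least-significant byte.
Reassemble most-significant byte first: C2 FD 91 ED → 0xC2FD91ED.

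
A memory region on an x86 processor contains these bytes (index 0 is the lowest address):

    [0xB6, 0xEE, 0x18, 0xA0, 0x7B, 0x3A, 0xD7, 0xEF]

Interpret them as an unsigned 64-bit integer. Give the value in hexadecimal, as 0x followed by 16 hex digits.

In little-endian order the low byte comes first in memory.
Reassemble most-significant byte first: EF D7 3A 7B A0 18 EE B6 → 0xEFD73A7BA018EEB6.

0xEFD73A7BA018EEB6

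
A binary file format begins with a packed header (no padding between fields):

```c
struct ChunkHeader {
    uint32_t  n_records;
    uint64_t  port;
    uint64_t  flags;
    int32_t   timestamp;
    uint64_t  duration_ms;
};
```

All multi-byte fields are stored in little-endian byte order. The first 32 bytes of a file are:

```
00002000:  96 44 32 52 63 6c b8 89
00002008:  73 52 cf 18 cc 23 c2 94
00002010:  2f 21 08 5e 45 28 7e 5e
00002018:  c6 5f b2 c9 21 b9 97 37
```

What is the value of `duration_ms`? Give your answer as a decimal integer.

4005873948338315206

`duration_ms` follows `n_records` (4 B), `port` (8 B), `flags` (8 B), `timestamp` (4 B), so it starts at offset 4 + 8 + 8 + 4 = 24 and occupies 8 bytes.
Bytes at offsets 24..31: C6 5F B2 C9 21 B9 97 37.
In little-endian order the low byte comes first in memory.
Reassemble most-significant byte first: 37 97 B9 21 C9 B2 5F C6 → 0x3797B921C9B25FC6.
0x3797B921C9B25FC6 = 4005873948338315206.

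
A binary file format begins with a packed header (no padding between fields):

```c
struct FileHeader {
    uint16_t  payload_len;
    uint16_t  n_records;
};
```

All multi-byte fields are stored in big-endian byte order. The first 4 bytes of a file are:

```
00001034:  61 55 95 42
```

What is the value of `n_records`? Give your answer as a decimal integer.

38210

`n_records` follows `payload_len` (2 bytes), so it starts at byte offset 2 and occupies 2 bytes.
Bytes at offsets 2..3: 95 42.
Big-endian: lowest address holds the most-significant byte.
The bytes are already most-significant first: 0x9542.
0x9542 = 38210.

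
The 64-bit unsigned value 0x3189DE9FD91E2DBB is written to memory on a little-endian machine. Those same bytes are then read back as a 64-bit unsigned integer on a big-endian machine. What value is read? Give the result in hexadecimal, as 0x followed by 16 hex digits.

Stored little-endian, the bytes at ascending addresses are BB 2D 1E D9 9F DE 89 31.
Read back as big-endian, the last byte is least significant, giving 0xBB2D1ED99FDE8931.

0xBB2D1ED99FDE8931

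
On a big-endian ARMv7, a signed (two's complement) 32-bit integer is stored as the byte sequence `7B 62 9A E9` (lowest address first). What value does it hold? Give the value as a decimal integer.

In big-endian order the high byte comes first in memory.
The bytes are already most-significant first: 0x7B629AE9.
0x7B629AE9 = 2070059753.

2070059753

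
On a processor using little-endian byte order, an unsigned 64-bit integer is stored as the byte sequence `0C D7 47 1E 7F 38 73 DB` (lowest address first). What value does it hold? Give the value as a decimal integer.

15813044835247970060

Little-endian stores the least-significant byte at the lowest address.
Reassemble most-significant byte first: DB 73 38 7F 1E 47 D7 0C → 0xDB73387F1E47D70C.
0xDB73387F1E47D70C = 15813044835247970060.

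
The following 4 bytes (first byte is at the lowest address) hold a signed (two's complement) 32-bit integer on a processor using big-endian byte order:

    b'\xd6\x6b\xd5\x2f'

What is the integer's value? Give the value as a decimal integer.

Big-endian stores the most-significant byte at the lowest address.
The bytes are already most-significant first: 0xD66BD52F.
Top bit is set, so as a signed 32-bit value this is 0xD66BD52F − 2^32 = -697576145.

-697576145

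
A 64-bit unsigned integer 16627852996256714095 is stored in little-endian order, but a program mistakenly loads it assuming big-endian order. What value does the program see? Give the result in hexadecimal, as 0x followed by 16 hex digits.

16627852996256714095 in 64-bit hexadecimal is 0xE6C20033B34BCD6F.
Stored little-endian, the bytes at ascending addresses are 6F CD 4B B3 33 00 C2 E6.
Read back as big-endian, the last byte is least significant, giving 0x6FCD4BB33300C2E6.

0x6FCD4BB33300C2E6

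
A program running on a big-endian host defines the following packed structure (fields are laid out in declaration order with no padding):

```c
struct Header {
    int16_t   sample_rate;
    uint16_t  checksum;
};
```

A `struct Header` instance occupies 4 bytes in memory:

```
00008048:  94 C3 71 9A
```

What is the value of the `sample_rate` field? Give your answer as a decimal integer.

`sample_rate` is the first field, at byte offset 0, occupying 2 bytes.
Bytes at offsets 0..1: 94 C3.
Big-endian: lowest address holds the most-significant byte.
The bytes are already most-significant first: 0x94C3.
Top bit is set, so as a signed 16-bit value this is 0x94C3 − 2^16 = -27453.

-27453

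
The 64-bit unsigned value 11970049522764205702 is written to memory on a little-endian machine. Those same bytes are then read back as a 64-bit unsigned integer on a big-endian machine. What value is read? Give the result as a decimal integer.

11970049522764205702 in 64-bit hexadecimal is 0xA61E289EF431CE86.
Stored little-endian, the bytes at ascending addresses are 86 CE 31 F4 9E 28 1E A6.
Read back as big-endian, the last byte is least significant, giving 0x86CE31F49E281EA6.
0x86CE31F49E281EA6 = 9713756372979949222.

9713756372979949222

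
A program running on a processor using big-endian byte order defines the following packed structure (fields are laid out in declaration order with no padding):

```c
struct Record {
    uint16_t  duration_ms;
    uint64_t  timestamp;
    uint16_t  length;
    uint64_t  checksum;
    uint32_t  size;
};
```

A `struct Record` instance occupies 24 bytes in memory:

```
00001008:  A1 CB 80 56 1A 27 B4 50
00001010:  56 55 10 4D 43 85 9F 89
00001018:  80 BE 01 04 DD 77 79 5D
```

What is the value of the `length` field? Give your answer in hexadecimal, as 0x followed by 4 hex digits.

0x104D

`length` follows `duration_ms` (2 B), `timestamp` (8 B), so it starts at offset 2 + 8 = 10 and occupies 2 bytes.
Bytes at offsets 10..11: 10 4D.
Big-endian: lowest address holds the most-significant byte.
The bytes are already most-significant first: 0x104D.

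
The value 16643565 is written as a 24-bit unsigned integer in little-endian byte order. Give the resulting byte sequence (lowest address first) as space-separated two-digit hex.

16643565 in hexadecimal, padded to 24 bits, is 0xFDF5ED.
Split into bytes (most-significant first): FD F5 ED.
Little-endian: lowest address holds the least-significant byte.
So at ascending addresses the bytes are ED F5 FD.

ED F5 FD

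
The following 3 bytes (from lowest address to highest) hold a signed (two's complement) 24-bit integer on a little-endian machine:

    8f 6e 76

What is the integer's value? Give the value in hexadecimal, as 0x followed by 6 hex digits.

0x766E8F

Little-endian stores the least-significant byte at the lowest address.
Reassemble most-significant byte first: 76 6E 8F → 0x766E8F.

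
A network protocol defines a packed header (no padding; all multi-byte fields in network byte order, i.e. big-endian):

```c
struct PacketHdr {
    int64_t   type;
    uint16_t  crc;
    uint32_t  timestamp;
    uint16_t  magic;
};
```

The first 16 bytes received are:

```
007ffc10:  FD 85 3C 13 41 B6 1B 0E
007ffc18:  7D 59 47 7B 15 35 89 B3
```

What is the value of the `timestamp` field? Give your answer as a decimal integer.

1199248693

`timestamp` follows `type` (8 B), `crc` (2 B), so it starts at offset 8 + 2 = 10 and occupies 4 bytes.
Bytes at offsets 10..13: 47 7B 15 35.
Big-endian: lowest address holds the most-significant byte.
The bytes are already most-significant first: 0x477B1535.
0x477B1535 = 1199248693.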